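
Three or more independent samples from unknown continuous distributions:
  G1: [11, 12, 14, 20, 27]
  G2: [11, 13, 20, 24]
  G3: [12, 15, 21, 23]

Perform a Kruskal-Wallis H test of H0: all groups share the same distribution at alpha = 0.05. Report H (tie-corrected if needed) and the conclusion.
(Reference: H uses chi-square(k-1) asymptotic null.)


Step 1: Combine all N = 13 observations and assign midranks.
sorted (value, group, rank): (11,G1,1.5), (11,G2,1.5), (12,G1,3.5), (12,G3,3.5), (13,G2,5), (14,G1,6), (15,G3,7), (20,G1,8.5), (20,G2,8.5), (21,G3,10), (23,G3,11), (24,G2,12), (27,G1,13)
Step 2: Sum ranks within each group.
R_1 = 32.5 (n_1 = 5)
R_2 = 27 (n_2 = 4)
R_3 = 31.5 (n_3 = 4)
Step 3: H = 12/(N(N+1)) * sum(R_i^2/n_i) - 3(N+1)
     = 12/(13*14) * (32.5^2/5 + 27^2/4 + 31.5^2/4) - 3*14
     = 0.065934 * 641.562 - 42
     = 0.300824.
Step 4: Ties present; correction factor C = 1 - 18/(13^3 - 13) = 0.991758. Corrected H = 0.300824 / 0.991758 = 0.303324.
Step 5: Under H0, H ~ chi^2(2); p-value = 0.859279.
Step 6: alpha = 0.05. fail to reject H0.

H = 0.3033, df = 2, p = 0.859279, fail to reject H0.


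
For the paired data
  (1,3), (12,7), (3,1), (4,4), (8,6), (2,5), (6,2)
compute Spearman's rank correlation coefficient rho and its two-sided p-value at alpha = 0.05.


Step 1: Rank x and y separately (midranks; no ties here).
rank(x): 1->1, 12->7, 3->3, 4->4, 8->6, 2->2, 6->5
rank(y): 3->3, 7->7, 1->1, 4->4, 6->6, 5->5, 2->2
Step 2: d_i = R_x(i) - R_y(i); compute d_i^2.
  (1-3)^2=4, (7-7)^2=0, (3-1)^2=4, (4-4)^2=0, (6-6)^2=0, (2-5)^2=9, (5-2)^2=9
sum(d^2) = 26.
Step 3: rho = 1 - 6*26 / (7*(7^2 - 1)) = 1 - 156/336 = 0.535714.
Step 4: Under H0, t = rho * sqrt((n-2)/(1-rho^2)) = 1.4186 ~ t(5).
Step 5: Two-sided p-value from the t-distribution with 5 df = 0.215217.
Step 6: alpha = 0.05. fail to reject H0.

rho = 0.5357, p = 0.215217, fail to reject H0 at alpha = 0.05.


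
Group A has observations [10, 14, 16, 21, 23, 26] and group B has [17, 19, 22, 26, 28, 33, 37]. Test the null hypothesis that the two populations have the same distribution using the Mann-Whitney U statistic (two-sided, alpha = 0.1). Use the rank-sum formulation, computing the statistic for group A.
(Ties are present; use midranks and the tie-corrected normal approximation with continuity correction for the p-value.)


Step 1: Combine and sort all 13 observations; assign midranks.
sorted (value, group): (10,X), (14,X), (16,X), (17,Y), (19,Y), (21,X), (22,Y), (23,X), (26,X), (26,Y), (28,Y), (33,Y), (37,Y)
ranks: 10->1, 14->2, 16->3, 17->4, 19->5, 21->6, 22->7, 23->8, 26->9.5, 26->9.5, 28->11, 33->12, 37->13
Step 2: Rank sum for X: R1 = 1 + 2 + 3 + 6 + 8 + 9.5 = 29.5.
Step 3: U_X = R1 - n1(n1+1)/2 = 29.5 - 6*7/2 = 29.5 - 21 = 8.5.
       U_Y = n1*n2 - U_X = 42 - 8.5 = 33.5.
Step 4: Ties are present, so use the tie-corrected normal approximation (with continuity correction) for the p-value.
Step 5: p-value = 0.086044; compare to alpha = 0.1. reject H0.

U_X = 8.5, p = 0.086044, reject H0 at alpha = 0.1.


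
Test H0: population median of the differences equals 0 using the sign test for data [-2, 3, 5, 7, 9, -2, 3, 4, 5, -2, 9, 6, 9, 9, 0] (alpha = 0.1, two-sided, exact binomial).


Step 1: Discard zero differences. Original n = 15; n_eff = number of nonzero differences = 14.
Nonzero differences (with sign): -2, +3, +5, +7, +9, -2, +3, +4, +5, -2, +9, +6, +9, +9
Step 2: Count signs: positive = 11, negative = 3.
Step 3: Under H0: P(positive) = 0.5, so the number of positives S ~ Bin(14, 0.5).
Step 4: Two-sided exact p-value = sum of Bin(14,0.5) probabilities at or below the observed probability = 0.057373.
Step 5: alpha = 0.1. reject H0.

n_eff = 14, pos = 11, neg = 3, p = 0.057373, reject H0.


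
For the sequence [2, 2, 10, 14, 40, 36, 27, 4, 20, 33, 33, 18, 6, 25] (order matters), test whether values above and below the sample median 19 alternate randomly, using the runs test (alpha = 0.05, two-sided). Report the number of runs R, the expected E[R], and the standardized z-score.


Step 1: Compute median = 19; label A = above, B = below.
Labels in order: BBBBAAABAAABBA  (n_A = 7, n_B = 7)
Step 2: Count runs R = 6.
Step 3: Under H0 (random ordering), E[R] = 2*n_A*n_B/(n_A+n_B) + 1 = 2*7*7/14 + 1 = 8.0000.
        Var[R] = 2*n_A*n_B*(2*n_A*n_B - n_A - n_B) / ((n_A+n_B)^2 * (n_A+n_B-1)) = 8232/2548 = 3.2308.
        SD[R] = 1.7974.
Step 4: Continuity-corrected z = (R + 0.5 - E[R]) / SD[R] = (6 + 0.5 - 8.0000) / 1.7974 = -0.8345.
Step 5: Two-sided p-value via normal approximation = 2*(1 - Phi(|z|)) = 0.403986.
Step 6: alpha = 0.05. fail to reject H0.

R = 6, z = -0.8345, p = 0.403986, fail to reject H0.


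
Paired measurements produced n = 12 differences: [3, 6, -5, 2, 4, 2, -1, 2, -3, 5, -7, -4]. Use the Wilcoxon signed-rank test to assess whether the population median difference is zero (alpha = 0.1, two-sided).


Step 1: Drop any zero differences (none here) and take |d_i|.
|d| = [3, 6, 5, 2, 4, 2, 1, 2, 3, 5, 7, 4]
Step 2: Midrank |d_i| (ties get averaged ranks).
ranks: |3|->5.5, |6|->11, |5|->9.5, |2|->3, |4|->7.5, |2|->3, |1|->1, |2|->3, |3|->5.5, |5|->9.5, |7|->12, |4|->7.5
Step 3: Attach original signs; sum ranks with positive sign and with negative sign.
W+ = 5.5 + 11 + 3 + 7.5 + 3 + 3 + 9.5 = 42.5
W- = 9.5 + 1 + 5.5 + 12 + 7.5 = 35.5
(Check: W+ + W- = 78 should equal n(n+1)/2 = 78.)
Step 4: Test statistic W = min(W+, W-) = 35.5.
Step 5: Ties in |d|, so use the tie-corrected normal approximation.
        E[W] = n(n+1)/4 = 12*13/4 = 39.
        Tie groups: |d|=2 (t=3), |d|=3 (t=2), |d|=4 (t=2), |d|=5 (t=2); sum(t^3 - t) = 42.
        Var[W] = n(n+1)(2n+1)/24 - sum(t^3-t)/48 = 3900/24 - 42/48 = 161.625.
        z = (W - E[W]) / sqrt(Var[W]) = (35.5 - 39) / 12.7132 = -0.2753.
        Two-sided p = 2*Phi(z) = 0.783082.
Step 6: alpha = 0.1. fail to reject H0.

W+ = 42.5, W- = 35.5, W = min = 35.5, p = 0.783082, fail to reject H0.


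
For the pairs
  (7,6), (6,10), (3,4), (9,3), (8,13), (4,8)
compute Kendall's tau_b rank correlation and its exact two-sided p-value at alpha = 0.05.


Step 1: Enumerate the 15 unordered pairs (i,j) with i<j and classify each by sign(x_j-x_i) * sign(y_j-y_i).
  (1,2):dx=-1,dy=+4->D; (1,3):dx=-4,dy=-2->C; (1,4):dx=+2,dy=-3->D; (1,5):dx=+1,dy=+7->C
  (1,6):dx=-3,dy=+2->D; (2,3):dx=-3,dy=-6->C; (2,4):dx=+3,dy=-7->D; (2,5):dx=+2,dy=+3->C
  (2,6):dx=-2,dy=-2->C; (3,4):dx=+6,dy=-1->D; (3,5):dx=+5,dy=+9->C; (3,6):dx=+1,dy=+4->C
  (4,5):dx=-1,dy=+10->D; (4,6):dx=-5,dy=+5->D; (5,6):dx=-4,dy=-5->C
Step 2: C = 8, D = 7, total pairs = 15.
Step 3: tau = (C - D)/(n(n-1)/2) = (8 - 7)/15 = 0.066667.
Step 4: Exact two-sided p-value (enumerate n! = 720 permutations of y under H0): p = 1.000000.
Step 5: alpha = 0.05. fail to reject H0.

tau_b = 0.0667 (C=8, D=7), p = 1.000000, fail to reject H0.


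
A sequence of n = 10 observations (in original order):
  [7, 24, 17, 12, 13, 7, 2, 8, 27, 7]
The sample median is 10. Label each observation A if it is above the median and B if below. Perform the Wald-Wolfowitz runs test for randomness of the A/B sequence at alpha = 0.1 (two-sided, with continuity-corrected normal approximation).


Step 1: Compute median = 10; label A = above, B = below.
Labels in order: BAAAABBBAB  (n_A = 5, n_B = 5)
Step 2: Count runs R = 5.
Step 3: Under H0 (random ordering), E[R] = 2*n_A*n_B/(n_A+n_B) + 1 = 2*5*5/10 + 1 = 6.0000.
        Var[R] = 2*n_A*n_B*(2*n_A*n_B - n_A - n_B) / ((n_A+n_B)^2 * (n_A+n_B-1)) = 2000/900 = 2.2222.
        SD[R] = 1.4907.
Step 4: Continuity-corrected z = (R + 0.5 - E[R]) / SD[R] = (5 + 0.5 - 6.0000) / 1.4907 = -0.3354.
Step 5: Two-sided p-value via normal approximation = 2*(1 - Phi(|z|)) = 0.737316.
Step 6: alpha = 0.1. fail to reject H0.

R = 5, z = -0.3354, p = 0.737316, fail to reject H0.


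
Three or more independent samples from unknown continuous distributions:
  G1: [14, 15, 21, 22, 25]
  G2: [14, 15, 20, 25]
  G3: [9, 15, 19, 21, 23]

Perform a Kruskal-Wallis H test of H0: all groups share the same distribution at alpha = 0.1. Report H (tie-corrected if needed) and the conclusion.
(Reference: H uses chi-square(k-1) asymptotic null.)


Step 1: Combine all N = 14 observations and assign midranks.
sorted (value, group, rank): (9,G3,1), (14,G1,2.5), (14,G2,2.5), (15,G1,5), (15,G2,5), (15,G3,5), (19,G3,7), (20,G2,8), (21,G1,9.5), (21,G3,9.5), (22,G1,11), (23,G3,12), (25,G1,13.5), (25,G2,13.5)
Step 2: Sum ranks within each group.
R_1 = 41.5 (n_1 = 5)
R_2 = 29 (n_2 = 4)
R_3 = 34.5 (n_3 = 5)
Step 3: H = 12/(N(N+1)) * sum(R_i^2/n_i) - 3(N+1)
     = 12/(14*15) * (41.5^2/5 + 29^2/4 + 34.5^2/5) - 3*15
     = 0.057143 * 792.75 - 45
     = 0.300000.
Step 4: Ties present; correction factor C = 1 - 42/(14^3 - 14) = 0.984615. Corrected H = 0.300000 / 0.984615 = 0.304687.
Step 5: Under H0, H ~ chi^2(2); p-value = 0.858693.
Step 6: alpha = 0.1. fail to reject H0.

H = 0.3047, df = 2, p = 0.858693, fail to reject H0.


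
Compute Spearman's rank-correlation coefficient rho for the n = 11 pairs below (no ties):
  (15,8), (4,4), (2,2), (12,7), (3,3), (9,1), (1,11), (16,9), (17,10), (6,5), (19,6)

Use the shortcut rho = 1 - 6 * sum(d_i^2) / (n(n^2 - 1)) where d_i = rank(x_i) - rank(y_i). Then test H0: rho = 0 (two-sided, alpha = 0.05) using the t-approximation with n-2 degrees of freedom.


Step 1: Rank x and y separately (midranks; no ties here).
rank(x): 15->8, 4->4, 2->2, 12->7, 3->3, 9->6, 1->1, 16->9, 17->10, 6->5, 19->11
rank(y): 8->8, 4->4, 2->2, 7->7, 3->3, 1->1, 11->11, 9->9, 10->10, 5->5, 6->6
Step 2: d_i = R_x(i) - R_y(i); compute d_i^2.
  (8-8)^2=0, (4-4)^2=0, (2-2)^2=0, (7-7)^2=0, (3-3)^2=0, (6-1)^2=25, (1-11)^2=100, (9-9)^2=0, (10-10)^2=0, (5-5)^2=0, (11-6)^2=25
sum(d^2) = 150.
Step 3: rho = 1 - 6*150 / (11*(11^2 - 1)) = 1 - 900/1320 = 0.318182.
Step 4: Under H0, t = rho * sqrt((n-2)/(1-rho^2)) = 1.0069 ~ t(9).
Step 5: Two-sided p-value from the t-distribution with 9 df = 0.340298.
Step 6: alpha = 0.05. fail to reject H0.

rho = 0.3182, p = 0.340298, fail to reject H0 at alpha = 0.05.


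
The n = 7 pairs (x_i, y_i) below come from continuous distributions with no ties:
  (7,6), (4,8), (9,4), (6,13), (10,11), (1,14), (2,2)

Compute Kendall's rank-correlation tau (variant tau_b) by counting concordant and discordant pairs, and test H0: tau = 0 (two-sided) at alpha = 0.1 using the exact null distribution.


Step 1: Enumerate the 21 unordered pairs (i,j) with i<j and classify each by sign(x_j-x_i) * sign(y_j-y_i).
  (1,2):dx=-3,dy=+2->D; (1,3):dx=+2,dy=-2->D; (1,4):dx=-1,dy=+7->D; (1,5):dx=+3,dy=+5->C
  (1,6):dx=-6,dy=+8->D; (1,7):dx=-5,dy=-4->C; (2,3):dx=+5,dy=-4->D; (2,4):dx=+2,dy=+5->C
  (2,5):dx=+6,dy=+3->C; (2,6):dx=-3,dy=+6->D; (2,7):dx=-2,dy=-6->C; (3,4):dx=-3,dy=+9->D
  (3,5):dx=+1,dy=+7->C; (3,6):dx=-8,dy=+10->D; (3,7):dx=-7,dy=-2->C; (4,5):dx=+4,dy=-2->D
  (4,6):dx=-5,dy=+1->D; (4,7):dx=-4,dy=-11->C; (5,6):dx=-9,dy=+3->D; (5,7):dx=-8,dy=-9->C
  (6,7):dx=+1,dy=-12->D
Step 2: C = 9, D = 12, total pairs = 21.
Step 3: tau = (C - D)/(n(n-1)/2) = (9 - 12)/21 = -0.142857.
Step 4: Exact two-sided p-value (enumerate n! = 5040 permutations of y under H0): p = 0.772619.
Step 5: alpha = 0.1. fail to reject H0.

tau_b = -0.1429 (C=9, D=12), p = 0.772619, fail to reject H0.


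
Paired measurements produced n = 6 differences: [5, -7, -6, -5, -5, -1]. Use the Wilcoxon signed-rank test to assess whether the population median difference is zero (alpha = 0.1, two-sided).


Step 1: Drop any zero differences (none here) and take |d_i|.
|d| = [5, 7, 6, 5, 5, 1]
Step 2: Midrank |d_i| (ties get averaged ranks).
ranks: |5|->3, |7|->6, |6|->5, |5|->3, |5|->3, |1|->1
Step 3: Attach original signs; sum ranks with positive sign and with negative sign.
W+ = 3 = 3
W- = 6 + 5 + 3 + 3 + 1 = 18
(Check: W+ + W- = 21 should equal n(n+1)/2 = 21.)
Step 4: Test statistic W = min(W+, W-) = 3.
Step 5: Ties in |d|, so use the tie-corrected normal approximation.
        E[W] = n(n+1)/4 = 6*7/4 = 10.5.
        Tie groups: |d|=5 (t=3); sum(t^3 - t) = 24.
        Var[W] = n(n+1)(2n+1)/24 - sum(t^3-t)/48 = 546/24 - 24/48 = 22.25.
        z = (W - E[W]) / sqrt(Var[W]) = (3 - 10.5) / 4.7170 = -1.5900.
        Two-sided p = 2*Phi(z) = 0.111836.
Step 6: alpha = 0.1. fail to reject H0.

W+ = 3, W- = 18, W = min = 3, p = 0.111836, fail to reject H0.


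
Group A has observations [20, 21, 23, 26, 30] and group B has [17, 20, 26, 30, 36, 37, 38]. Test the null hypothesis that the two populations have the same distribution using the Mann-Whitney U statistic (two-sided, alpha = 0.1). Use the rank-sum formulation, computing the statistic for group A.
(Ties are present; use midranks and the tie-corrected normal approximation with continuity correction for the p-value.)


Step 1: Combine and sort all 12 observations; assign midranks.
sorted (value, group): (17,Y), (20,X), (20,Y), (21,X), (23,X), (26,X), (26,Y), (30,X), (30,Y), (36,Y), (37,Y), (38,Y)
ranks: 17->1, 20->2.5, 20->2.5, 21->4, 23->5, 26->6.5, 26->6.5, 30->8.5, 30->8.5, 36->10, 37->11, 38->12
Step 2: Rank sum for X: R1 = 2.5 + 4 + 5 + 6.5 + 8.5 = 26.5.
Step 3: U_X = R1 - n1(n1+1)/2 = 26.5 - 5*6/2 = 26.5 - 15 = 11.5.
       U_Y = n1*n2 - U_X = 35 - 11.5 = 23.5.
Step 4: Ties are present, so use the tie-corrected normal approximation (with continuity correction) for the p-value.
Step 5: p-value = 0.369228; compare to alpha = 0.1. fail to reject H0.

U_X = 11.5, p = 0.369228, fail to reject H0 at alpha = 0.1.


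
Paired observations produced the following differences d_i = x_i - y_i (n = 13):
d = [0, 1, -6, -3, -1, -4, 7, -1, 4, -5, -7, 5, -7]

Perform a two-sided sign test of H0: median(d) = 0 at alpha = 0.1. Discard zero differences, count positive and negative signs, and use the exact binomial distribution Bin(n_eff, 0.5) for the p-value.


Step 1: Discard zero differences. Original n = 13; n_eff = number of nonzero differences = 12.
Nonzero differences (with sign): +1, -6, -3, -1, -4, +7, -1, +4, -5, -7, +5, -7
Step 2: Count signs: positive = 4, negative = 8.
Step 3: Under H0: P(positive) = 0.5, so the number of positives S ~ Bin(12, 0.5).
Step 4: Two-sided exact p-value = sum of Bin(12,0.5) probabilities at or below the observed probability = 0.387695.
Step 5: alpha = 0.1. fail to reject H0.

n_eff = 12, pos = 4, neg = 8, p = 0.387695, fail to reject H0.


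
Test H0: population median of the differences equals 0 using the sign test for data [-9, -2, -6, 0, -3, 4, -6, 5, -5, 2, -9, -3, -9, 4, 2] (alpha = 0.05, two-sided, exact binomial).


Step 1: Discard zero differences. Original n = 15; n_eff = number of nonzero differences = 14.
Nonzero differences (with sign): -9, -2, -6, -3, +4, -6, +5, -5, +2, -9, -3, -9, +4, +2
Step 2: Count signs: positive = 5, negative = 9.
Step 3: Under H0: P(positive) = 0.5, so the number of positives S ~ Bin(14, 0.5).
Step 4: Two-sided exact p-value = sum of Bin(14,0.5) probabilities at or below the observed probability = 0.423950.
Step 5: alpha = 0.05. fail to reject H0.

n_eff = 14, pos = 5, neg = 9, p = 0.423950, fail to reject H0.


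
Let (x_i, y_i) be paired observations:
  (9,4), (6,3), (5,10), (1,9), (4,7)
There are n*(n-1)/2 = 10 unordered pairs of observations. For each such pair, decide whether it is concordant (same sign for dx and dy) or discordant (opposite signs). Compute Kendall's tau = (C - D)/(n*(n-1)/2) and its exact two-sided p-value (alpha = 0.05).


Step 1: Enumerate the 10 unordered pairs (i,j) with i<j and classify each by sign(x_j-x_i) * sign(y_j-y_i).
  (1,2):dx=-3,dy=-1->C; (1,3):dx=-4,dy=+6->D; (1,4):dx=-8,dy=+5->D; (1,5):dx=-5,dy=+3->D
  (2,3):dx=-1,dy=+7->D; (2,4):dx=-5,dy=+6->D; (2,5):dx=-2,dy=+4->D; (3,4):dx=-4,dy=-1->C
  (3,5):dx=-1,dy=-3->C; (4,5):dx=+3,dy=-2->D
Step 2: C = 3, D = 7, total pairs = 10.
Step 3: tau = (C - D)/(n(n-1)/2) = (3 - 7)/10 = -0.400000.
Step 4: Exact two-sided p-value (enumerate n! = 120 permutations of y under H0): p = 0.483333.
Step 5: alpha = 0.05. fail to reject H0.

tau_b = -0.4000 (C=3, D=7), p = 0.483333, fail to reject H0.


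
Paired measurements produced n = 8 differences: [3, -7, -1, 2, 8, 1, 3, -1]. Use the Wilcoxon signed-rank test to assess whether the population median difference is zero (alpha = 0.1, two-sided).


Step 1: Drop any zero differences (none here) and take |d_i|.
|d| = [3, 7, 1, 2, 8, 1, 3, 1]
Step 2: Midrank |d_i| (ties get averaged ranks).
ranks: |3|->5.5, |7|->7, |1|->2, |2|->4, |8|->8, |1|->2, |3|->5.5, |1|->2
Step 3: Attach original signs; sum ranks with positive sign and with negative sign.
W+ = 5.5 + 4 + 8 + 2 + 5.5 = 25
W- = 7 + 2 + 2 = 11
(Check: W+ + W- = 36 should equal n(n+1)/2 = 36.)
Step 4: Test statistic W = min(W+, W-) = 11.
Step 5: Ties in |d|, so use the tie-corrected normal approximation.
        E[W] = n(n+1)/4 = 8*9/4 = 18.
        Tie groups: |d|=1 (t=3), |d|=3 (t=2); sum(t^3 - t) = 30.
        Var[W] = n(n+1)(2n+1)/24 - sum(t^3-t)/48 = 1224/24 - 30/48 = 50.375.
        z = (W - E[W]) / sqrt(Var[W]) = (11 - 18) / 7.0975 = -0.9863.
        Two-sided p = 2*Phi(z) = 0.324007.
Step 6: alpha = 0.1. fail to reject H0.

W+ = 25, W- = 11, W = min = 11, p = 0.324007, fail to reject H0.


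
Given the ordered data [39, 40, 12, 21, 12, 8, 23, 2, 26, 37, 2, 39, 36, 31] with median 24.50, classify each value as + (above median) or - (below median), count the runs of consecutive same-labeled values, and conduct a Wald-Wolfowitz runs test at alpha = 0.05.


Step 1: Compute median = 24.50; label A = above, B = below.
Labels in order: AABBBBBBAABAAA  (n_A = 7, n_B = 7)
Step 2: Count runs R = 5.
Step 3: Under H0 (random ordering), E[R] = 2*n_A*n_B/(n_A+n_B) + 1 = 2*7*7/14 + 1 = 8.0000.
        Var[R] = 2*n_A*n_B*(2*n_A*n_B - n_A - n_B) / ((n_A+n_B)^2 * (n_A+n_B-1)) = 8232/2548 = 3.2308.
        SD[R] = 1.7974.
Step 4: Continuity-corrected z = (R + 0.5 - E[R]) / SD[R] = (5 + 0.5 - 8.0000) / 1.7974 = -1.3909.
Step 5: Two-sided p-value via normal approximation = 2*(1 - Phi(|z|)) = 0.164264.
Step 6: alpha = 0.05. fail to reject H0.

R = 5, z = -1.3909, p = 0.164264, fail to reject H0.


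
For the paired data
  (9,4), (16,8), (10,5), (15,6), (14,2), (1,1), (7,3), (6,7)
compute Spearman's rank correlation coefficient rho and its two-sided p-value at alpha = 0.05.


Step 1: Rank x and y separately (midranks; no ties here).
rank(x): 9->4, 16->8, 10->5, 15->7, 14->6, 1->1, 7->3, 6->2
rank(y): 4->4, 8->8, 5->5, 6->6, 2->2, 1->1, 3->3, 7->7
Step 2: d_i = R_x(i) - R_y(i); compute d_i^2.
  (4-4)^2=0, (8-8)^2=0, (5-5)^2=0, (7-6)^2=1, (6-2)^2=16, (1-1)^2=0, (3-3)^2=0, (2-7)^2=25
sum(d^2) = 42.
Step 3: rho = 1 - 6*42 / (8*(8^2 - 1)) = 1 - 252/504 = 0.500000.
Step 4: Under H0, t = rho * sqrt((n-2)/(1-rho^2)) = 1.4142 ~ t(6).
Step 5: Two-sided p-value from the t-distribution with 6 df = 0.207031.
Step 6: alpha = 0.05. fail to reject H0.

rho = 0.5000, p = 0.207031, fail to reject H0 at alpha = 0.05.


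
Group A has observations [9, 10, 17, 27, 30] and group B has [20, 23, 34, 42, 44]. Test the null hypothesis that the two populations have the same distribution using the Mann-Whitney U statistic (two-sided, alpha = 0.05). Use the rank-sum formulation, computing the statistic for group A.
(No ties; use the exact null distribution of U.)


Step 1: Combine and sort all 10 observations; assign midranks.
sorted (value, group): (9,X), (10,X), (17,X), (20,Y), (23,Y), (27,X), (30,X), (34,Y), (42,Y), (44,Y)
ranks: 9->1, 10->2, 17->3, 20->4, 23->5, 27->6, 30->7, 34->8, 42->9, 44->10
Step 2: Rank sum for X: R1 = 1 + 2 + 3 + 6 + 7 = 19.
Step 3: U_X = R1 - n1(n1+1)/2 = 19 - 5*6/2 = 19 - 15 = 4.
       U_Y = n1*n2 - U_X = 25 - 4 = 21.
Step 4: No ties, so the exact null distribution of U (based on enumerating the C(10,5) = 252 equally likely rank assignments) gives the two-sided p-value.
Step 5: p-value = 0.095238; compare to alpha = 0.05. fail to reject H0.

U_X = 4, p = 0.095238, fail to reject H0 at alpha = 0.05.


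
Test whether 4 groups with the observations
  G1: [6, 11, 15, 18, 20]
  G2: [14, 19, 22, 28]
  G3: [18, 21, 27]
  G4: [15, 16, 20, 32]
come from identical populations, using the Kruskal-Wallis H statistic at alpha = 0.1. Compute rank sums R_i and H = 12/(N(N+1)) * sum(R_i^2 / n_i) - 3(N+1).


Step 1: Combine all N = 16 observations and assign midranks.
sorted (value, group, rank): (6,G1,1), (11,G1,2), (14,G2,3), (15,G1,4.5), (15,G4,4.5), (16,G4,6), (18,G1,7.5), (18,G3,7.5), (19,G2,9), (20,G1,10.5), (20,G4,10.5), (21,G3,12), (22,G2,13), (27,G3,14), (28,G2,15), (32,G4,16)
Step 2: Sum ranks within each group.
R_1 = 25.5 (n_1 = 5)
R_2 = 40 (n_2 = 4)
R_3 = 33.5 (n_3 = 3)
R_4 = 37 (n_4 = 4)
Step 3: H = 12/(N(N+1)) * sum(R_i^2/n_i) - 3(N+1)
     = 12/(16*17) * (25.5^2/5 + 40^2/4 + 33.5^2/3 + 37^2/4) - 3*17
     = 0.044118 * 1246.38 - 51
     = 3.987500.
Step 4: Ties present; correction factor C = 1 - 18/(16^3 - 16) = 0.995588. Corrected H = 3.987500 / 0.995588 = 4.005170.
Step 5: Under H0, H ~ chi^2(3); p-value = 0.260906.
Step 6: alpha = 0.1. fail to reject H0.

H = 4.0052, df = 3, p = 0.260906, fail to reject H0.


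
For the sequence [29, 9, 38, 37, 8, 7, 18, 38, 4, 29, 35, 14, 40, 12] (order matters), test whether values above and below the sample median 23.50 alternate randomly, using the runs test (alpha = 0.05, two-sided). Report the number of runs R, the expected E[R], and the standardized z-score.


Step 1: Compute median = 23.50; label A = above, B = below.
Labels in order: ABAABBBABAABAB  (n_A = 7, n_B = 7)
Step 2: Count runs R = 10.
Step 3: Under H0 (random ordering), E[R] = 2*n_A*n_B/(n_A+n_B) + 1 = 2*7*7/14 + 1 = 8.0000.
        Var[R] = 2*n_A*n_B*(2*n_A*n_B - n_A - n_B) / ((n_A+n_B)^2 * (n_A+n_B-1)) = 8232/2548 = 3.2308.
        SD[R] = 1.7974.
Step 4: Continuity-corrected z = (R - 0.5 - E[R]) / SD[R] = (10 - 0.5 - 8.0000) / 1.7974 = 0.8345.
Step 5: Two-sided p-value via normal approximation = 2*(1 - Phi(|z|)) = 0.403986.
Step 6: alpha = 0.05. fail to reject H0.

R = 10, z = 0.8345, p = 0.403986, fail to reject H0.


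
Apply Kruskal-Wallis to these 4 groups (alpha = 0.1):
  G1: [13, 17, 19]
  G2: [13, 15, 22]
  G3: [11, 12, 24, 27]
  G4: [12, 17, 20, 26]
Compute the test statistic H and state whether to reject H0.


Step 1: Combine all N = 14 observations and assign midranks.
sorted (value, group, rank): (11,G3,1), (12,G3,2.5), (12,G4,2.5), (13,G1,4.5), (13,G2,4.5), (15,G2,6), (17,G1,7.5), (17,G4,7.5), (19,G1,9), (20,G4,10), (22,G2,11), (24,G3,12), (26,G4,13), (27,G3,14)
Step 2: Sum ranks within each group.
R_1 = 21 (n_1 = 3)
R_2 = 21.5 (n_2 = 3)
R_3 = 29.5 (n_3 = 4)
R_4 = 33 (n_4 = 4)
Step 3: H = 12/(N(N+1)) * sum(R_i^2/n_i) - 3(N+1)
     = 12/(14*15) * (21^2/3 + 21.5^2/3 + 29.5^2/4 + 33^2/4) - 3*15
     = 0.057143 * 790.896 - 45
     = 0.194048.
Step 4: Ties present; correction factor C = 1 - 18/(14^3 - 14) = 0.993407. Corrected H = 0.194048 / 0.993407 = 0.195336.
Step 5: Under H0, H ~ chi^2(3); p-value = 0.978339.
Step 6: alpha = 0.1. fail to reject H0.

H = 0.1953, df = 3, p = 0.978339, fail to reject H0.


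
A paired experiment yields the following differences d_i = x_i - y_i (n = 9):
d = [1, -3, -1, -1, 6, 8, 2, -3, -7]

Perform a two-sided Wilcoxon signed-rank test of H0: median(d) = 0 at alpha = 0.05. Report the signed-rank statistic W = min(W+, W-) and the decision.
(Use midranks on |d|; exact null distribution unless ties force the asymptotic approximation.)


Step 1: Drop any zero differences (none here) and take |d_i|.
|d| = [1, 3, 1, 1, 6, 8, 2, 3, 7]
Step 2: Midrank |d_i| (ties get averaged ranks).
ranks: |1|->2, |3|->5.5, |1|->2, |1|->2, |6|->7, |8|->9, |2|->4, |3|->5.5, |7|->8
Step 3: Attach original signs; sum ranks with positive sign and with negative sign.
W+ = 2 + 7 + 9 + 4 = 22
W- = 5.5 + 2 + 2 + 5.5 + 8 = 23
(Check: W+ + W- = 45 should equal n(n+1)/2 = 45.)
Step 4: Test statistic W = min(W+, W-) = 22.
Step 5: Ties in |d|, so use the tie-corrected normal approximation.
        E[W] = n(n+1)/4 = 9*10/4 = 22.5.
        Tie groups: |d|=1 (t=3), |d|=3 (t=2); sum(t^3 - t) = 30.
        Var[W] = n(n+1)(2n+1)/24 - sum(t^3-t)/48 = 1710/24 - 30/48 = 70.625.
        z = (W - E[W]) / sqrt(Var[W]) = (22 - 22.5) / 8.4039 = -0.0595.
        Two-sided p = 2*Phi(z) = 0.952557.
Step 6: alpha = 0.05. fail to reject H0.

W+ = 22, W- = 23, W = min = 22, p = 0.952557, fail to reject H0.


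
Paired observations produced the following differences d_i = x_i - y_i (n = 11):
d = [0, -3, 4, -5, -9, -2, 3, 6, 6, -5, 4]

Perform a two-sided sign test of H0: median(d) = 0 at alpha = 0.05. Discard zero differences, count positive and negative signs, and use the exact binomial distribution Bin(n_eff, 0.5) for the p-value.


Step 1: Discard zero differences. Original n = 11; n_eff = number of nonzero differences = 10.
Nonzero differences (with sign): -3, +4, -5, -9, -2, +3, +6, +6, -5, +4
Step 2: Count signs: positive = 5, negative = 5.
Step 3: Under H0: P(positive) = 0.5, so the number of positives S ~ Bin(10, 0.5).
Step 4: Two-sided exact p-value = sum of Bin(10,0.5) probabilities at or below the observed probability = 1.000000.
Step 5: alpha = 0.05. fail to reject H0.

n_eff = 10, pos = 5, neg = 5, p = 1.000000, fail to reject H0.


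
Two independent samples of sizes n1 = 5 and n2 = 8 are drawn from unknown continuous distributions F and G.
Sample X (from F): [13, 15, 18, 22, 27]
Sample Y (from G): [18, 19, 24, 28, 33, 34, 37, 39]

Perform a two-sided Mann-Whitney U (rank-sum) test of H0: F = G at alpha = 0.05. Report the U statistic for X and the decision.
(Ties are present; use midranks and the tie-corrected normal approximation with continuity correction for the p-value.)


Step 1: Combine and sort all 13 observations; assign midranks.
sorted (value, group): (13,X), (15,X), (18,X), (18,Y), (19,Y), (22,X), (24,Y), (27,X), (28,Y), (33,Y), (34,Y), (37,Y), (39,Y)
ranks: 13->1, 15->2, 18->3.5, 18->3.5, 19->5, 22->6, 24->7, 27->8, 28->9, 33->10, 34->11, 37->12, 39->13
Step 2: Rank sum for X: R1 = 1 + 2 + 3.5 + 6 + 8 = 20.5.
Step 3: U_X = R1 - n1(n1+1)/2 = 20.5 - 5*6/2 = 20.5 - 15 = 5.5.
       U_Y = n1*n2 - U_X = 40 - 5.5 = 34.5.
Step 4: Ties are present, so use the tie-corrected normal approximation (with continuity correction) for the p-value.
Step 5: p-value = 0.040149; compare to alpha = 0.05. reject H0.

U_X = 5.5, p = 0.040149, reject H0 at alpha = 0.05.


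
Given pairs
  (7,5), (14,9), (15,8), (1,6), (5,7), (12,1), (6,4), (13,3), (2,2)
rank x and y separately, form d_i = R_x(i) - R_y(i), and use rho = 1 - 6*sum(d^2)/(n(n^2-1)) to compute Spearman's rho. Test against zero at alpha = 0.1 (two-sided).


Step 1: Rank x and y separately (midranks; no ties here).
rank(x): 7->5, 14->8, 15->9, 1->1, 5->3, 12->6, 6->4, 13->7, 2->2
rank(y): 5->5, 9->9, 8->8, 6->6, 7->7, 1->1, 4->4, 3->3, 2->2
Step 2: d_i = R_x(i) - R_y(i); compute d_i^2.
  (5-5)^2=0, (8-9)^2=1, (9-8)^2=1, (1-6)^2=25, (3-7)^2=16, (6-1)^2=25, (4-4)^2=0, (7-3)^2=16, (2-2)^2=0
sum(d^2) = 84.
Step 3: rho = 1 - 6*84 / (9*(9^2 - 1)) = 1 - 504/720 = 0.300000.
Step 4: Under H0, t = rho * sqrt((n-2)/(1-rho^2)) = 0.8321 ~ t(7).
Step 5: Two-sided p-value from the t-distribution with 7 df = 0.432845.
Step 6: alpha = 0.1. fail to reject H0.

rho = 0.3000, p = 0.432845, fail to reject H0 at alpha = 0.1.


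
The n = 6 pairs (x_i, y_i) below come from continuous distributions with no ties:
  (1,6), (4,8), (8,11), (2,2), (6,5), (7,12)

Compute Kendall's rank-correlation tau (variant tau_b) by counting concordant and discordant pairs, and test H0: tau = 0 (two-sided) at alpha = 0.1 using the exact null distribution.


Step 1: Enumerate the 15 unordered pairs (i,j) with i<j and classify each by sign(x_j-x_i) * sign(y_j-y_i).
  (1,2):dx=+3,dy=+2->C; (1,3):dx=+7,dy=+5->C; (1,4):dx=+1,dy=-4->D; (1,5):dx=+5,dy=-1->D
  (1,6):dx=+6,dy=+6->C; (2,3):dx=+4,dy=+3->C; (2,4):dx=-2,dy=-6->C; (2,5):dx=+2,dy=-3->D
  (2,6):dx=+3,dy=+4->C; (3,4):dx=-6,dy=-9->C; (3,5):dx=-2,dy=-6->C; (3,6):dx=-1,dy=+1->D
  (4,5):dx=+4,dy=+3->C; (4,6):dx=+5,dy=+10->C; (5,6):dx=+1,dy=+7->C
Step 2: C = 11, D = 4, total pairs = 15.
Step 3: tau = (C - D)/(n(n-1)/2) = (11 - 4)/15 = 0.466667.
Step 4: Exact two-sided p-value (enumerate n! = 720 permutations of y under H0): p = 0.272222.
Step 5: alpha = 0.1. fail to reject H0.

tau_b = 0.4667 (C=11, D=4), p = 0.272222, fail to reject H0.


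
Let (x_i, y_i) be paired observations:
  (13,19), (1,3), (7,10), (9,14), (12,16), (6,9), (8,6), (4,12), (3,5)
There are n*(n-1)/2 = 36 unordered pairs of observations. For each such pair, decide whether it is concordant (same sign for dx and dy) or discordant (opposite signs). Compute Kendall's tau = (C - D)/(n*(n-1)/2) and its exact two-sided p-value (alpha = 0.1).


Step 1: Enumerate the 36 unordered pairs (i,j) with i<j and classify each by sign(x_j-x_i) * sign(y_j-y_i).
  (1,2):dx=-12,dy=-16->C; (1,3):dx=-6,dy=-9->C; (1,4):dx=-4,dy=-5->C; (1,5):dx=-1,dy=-3->C
  (1,6):dx=-7,dy=-10->C; (1,7):dx=-5,dy=-13->C; (1,8):dx=-9,dy=-7->C; (1,9):dx=-10,dy=-14->C
  (2,3):dx=+6,dy=+7->C; (2,4):dx=+8,dy=+11->C; (2,5):dx=+11,dy=+13->C; (2,6):dx=+5,dy=+6->C
  (2,7):dx=+7,dy=+3->C; (2,8):dx=+3,dy=+9->C; (2,9):dx=+2,dy=+2->C; (3,4):dx=+2,dy=+4->C
  (3,5):dx=+5,dy=+6->C; (3,6):dx=-1,dy=-1->C; (3,7):dx=+1,dy=-4->D; (3,8):dx=-3,dy=+2->D
  (3,9):dx=-4,dy=-5->C; (4,5):dx=+3,dy=+2->C; (4,6):dx=-3,dy=-5->C; (4,7):dx=-1,dy=-8->C
  (4,8):dx=-5,dy=-2->C; (4,9):dx=-6,dy=-9->C; (5,6):dx=-6,dy=-7->C; (5,7):dx=-4,dy=-10->C
  (5,8):dx=-8,dy=-4->C; (5,9):dx=-9,dy=-11->C; (6,7):dx=+2,dy=-3->D; (6,8):dx=-2,dy=+3->D
  (6,9):dx=-3,dy=-4->C; (7,8):dx=-4,dy=+6->D; (7,9):dx=-5,dy=-1->C; (8,9):dx=-1,dy=-7->C
Step 2: C = 31, D = 5, total pairs = 36.
Step 3: tau = (C - D)/(n(n-1)/2) = (31 - 5)/36 = 0.722222.
Step 4: Exact two-sided p-value (enumerate n! = 362880 permutations of y under H0): p = 0.005886.
Step 5: alpha = 0.1. reject H0.

tau_b = 0.7222 (C=31, D=5), p = 0.005886, reject H0.


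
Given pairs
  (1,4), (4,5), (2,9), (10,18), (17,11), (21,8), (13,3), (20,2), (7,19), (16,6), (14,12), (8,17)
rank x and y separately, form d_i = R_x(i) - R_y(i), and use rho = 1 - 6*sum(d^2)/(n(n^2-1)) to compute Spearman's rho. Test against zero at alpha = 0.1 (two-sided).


Step 1: Rank x and y separately (midranks; no ties here).
rank(x): 1->1, 4->3, 2->2, 10->6, 17->10, 21->12, 13->7, 20->11, 7->4, 16->9, 14->8, 8->5
rank(y): 4->3, 5->4, 9->7, 18->11, 11->8, 8->6, 3->2, 2->1, 19->12, 6->5, 12->9, 17->10
Step 2: d_i = R_x(i) - R_y(i); compute d_i^2.
  (1-3)^2=4, (3-4)^2=1, (2-7)^2=25, (6-11)^2=25, (10-8)^2=4, (12-6)^2=36, (7-2)^2=25, (11-1)^2=100, (4-12)^2=64, (9-5)^2=16, (8-9)^2=1, (5-10)^2=25
sum(d^2) = 326.
Step 3: rho = 1 - 6*326 / (12*(12^2 - 1)) = 1 - 1956/1716 = -0.139860.
Step 4: Under H0, t = rho * sqrt((n-2)/(1-rho^2)) = -0.4467 ~ t(10).
Step 5: Two-sided p-value from the t-distribution with 10 df = 0.664633.
Step 6: alpha = 0.1. fail to reject H0.

rho = -0.1399, p = 0.664633, fail to reject H0 at alpha = 0.1.


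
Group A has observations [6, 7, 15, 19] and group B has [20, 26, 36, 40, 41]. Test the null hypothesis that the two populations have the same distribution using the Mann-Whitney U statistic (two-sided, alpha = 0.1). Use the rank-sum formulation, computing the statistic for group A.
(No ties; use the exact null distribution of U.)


Step 1: Combine and sort all 9 observations; assign midranks.
sorted (value, group): (6,X), (7,X), (15,X), (19,X), (20,Y), (26,Y), (36,Y), (40,Y), (41,Y)
ranks: 6->1, 7->2, 15->3, 19->4, 20->5, 26->6, 36->7, 40->8, 41->9
Step 2: Rank sum for X: R1 = 1 + 2 + 3 + 4 = 10.
Step 3: U_X = R1 - n1(n1+1)/2 = 10 - 4*5/2 = 10 - 10 = 0.
       U_Y = n1*n2 - U_X = 20 - 0 = 20.
Step 4: No ties, so the exact null distribution of U (based on enumerating the C(9,4) = 126 equally likely rank assignments) gives the two-sided p-value.
Step 5: p-value = 0.015873; compare to alpha = 0.1. reject H0.

U_X = 0, p = 0.015873, reject H0 at alpha = 0.1.


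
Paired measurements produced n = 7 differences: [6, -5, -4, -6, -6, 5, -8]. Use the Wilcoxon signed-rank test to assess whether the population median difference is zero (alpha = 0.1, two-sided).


Step 1: Drop any zero differences (none here) and take |d_i|.
|d| = [6, 5, 4, 6, 6, 5, 8]
Step 2: Midrank |d_i| (ties get averaged ranks).
ranks: |6|->5, |5|->2.5, |4|->1, |6|->5, |6|->5, |5|->2.5, |8|->7
Step 3: Attach original signs; sum ranks with positive sign and with negative sign.
W+ = 5 + 2.5 = 7.5
W- = 2.5 + 1 + 5 + 5 + 7 = 20.5
(Check: W+ + W- = 28 should equal n(n+1)/2 = 28.)
Step 4: Test statistic W = min(W+, W-) = 7.5.
Step 5: Ties in |d|, so use the tie-corrected normal approximation.
        E[W] = n(n+1)/4 = 7*8/4 = 14.
        Tie groups: |d|=5 (t=2), |d|=6 (t=3); sum(t^3 - t) = 30.
        Var[W] = n(n+1)(2n+1)/24 - sum(t^3-t)/48 = 840/24 - 30/48 = 34.375.
        z = (W - E[W]) / sqrt(Var[W]) = (7.5 - 14) / 5.8630 = -1.1086.
        Two-sided p = 2*Phi(z) = 0.267584.
Step 6: alpha = 0.1. fail to reject H0.

W+ = 7.5, W- = 20.5, W = min = 7.5, p = 0.267584, fail to reject H0.


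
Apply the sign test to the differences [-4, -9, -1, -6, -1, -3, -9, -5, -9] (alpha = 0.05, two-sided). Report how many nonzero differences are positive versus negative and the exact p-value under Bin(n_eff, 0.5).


Step 1: Discard zero differences. Original n = 9; n_eff = number of nonzero differences = 9.
Nonzero differences (with sign): -4, -9, -1, -6, -1, -3, -9, -5, -9
Step 2: Count signs: positive = 0, negative = 9.
Step 3: Under H0: P(positive) = 0.5, so the number of positives S ~ Bin(9, 0.5).
Step 4: Two-sided exact p-value = sum of Bin(9,0.5) probabilities at or below the observed probability = 0.003906.
Step 5: alpha = 0.05. reject H0.

n_eff = 9, pos = 0, neg = 9, p = 0.003906, reject H0.


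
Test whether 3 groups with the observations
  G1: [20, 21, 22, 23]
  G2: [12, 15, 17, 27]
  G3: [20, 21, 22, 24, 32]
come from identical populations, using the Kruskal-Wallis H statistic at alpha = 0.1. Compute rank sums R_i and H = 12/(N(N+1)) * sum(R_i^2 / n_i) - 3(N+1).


Step 1: Combine all N = 13 observations and assign midranks.
sorted (value, group, rank): (12,G2,1), (15,G2,2), (17,G2,3), (20,G1,4.5), (20,G3,4.5), (21,G1,6.5), (21,G3,6.5), (22,G1,8.5), (22,G3,8.5), (23,G1,10), (24,G3,11), (27,G2,12), (32,G3,13)
Step 2: Sum ranks within each group.
R_1 = 29.5 (n_1 = 4)
R_2 = 18 (n_2 = 4)
R_3 = 43.5 (n_3 = 5)
Step 3: H = 12/(N(N+1)) * sum(R_i^2/n_i) - 3(N+1)
     = 12/(13*14) * (29.5^2/4 + 18^2/4 + 43.5^2/5) - 3*14
     = 0.065934 * 677.013 - 42
     = 2.638187.
Step 4: Ties present; correction factor C = 1 - 18/(13^3 - 13) = 0.991758. Corrected H = 2.638187 / 0.991758 = 2.660111.
Step 5: Under H0, H ~ chi^2(2); p-value = 0.264463.
Step 6: alpha = 0.1. fail to reject H0.

H = 2.6601, df = 2, p = 0.264463, fail to reject H0.


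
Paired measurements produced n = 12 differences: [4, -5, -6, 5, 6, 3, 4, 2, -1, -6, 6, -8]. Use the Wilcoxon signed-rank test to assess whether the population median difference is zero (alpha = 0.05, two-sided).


Step 1: Drop any zero differences (none here) and take |d_i|.
|d| = [4, 5, 6, 5, 6, 3, 4, 2, 1, 6, 6, 8]
Step 2: Midrank |d_i| (ties get averaged ranks).
ranks: |4|->4.5, |5|->6.5, |6|->9.5, |5|->6.5, |6|->9.5, |3|->3, |4|->4.5, |2|->2, |1|->1, |6|->9.5, |6|->9.5, |8|->12
Step 3: Attach original signs; sum ranks with positive sign and with negative sign.
W+ = 4.5 + 6.5 + 9.5 + 3 + 4.5 + 2 + 9.5 = 39.5
W- = 6.5 + 9.5 + 1 + 9.5 + 12 = 38.5
(Check: W+ + W- = 78 should equal n(n+1)/2 = 78.)
Step 4: Test statistic W = min(W+, W-) = 38.5.
Step 5: Ties in |d|, so use the tie-corrected normal approximation.
        E[W] = n(n+1)/4 = 12*13/4 = 39.
        Tie groups: |d|=4 (t=2), |d|=5 (t=2), |d|=6 (t=4); sum(t^3 - t) = 72.
        Var[W] = n(n+1)(2n+1)/24 - sum(t^3-t)/48 = 3900/24 - 72/48 = 161.
        z = (W - E[W]) / sqrt(Var[W]) = (38.5 - 39) / 12.6886 = -0.0394.
        Two-sided p = 2*Phi(z) = 0.968567.
Step 6: alpha = 0.05. fail to reject H0.

W+ = 39.5, W- = 38.5, W = min = 38.5, p = 0.968567, fail to reject H0.


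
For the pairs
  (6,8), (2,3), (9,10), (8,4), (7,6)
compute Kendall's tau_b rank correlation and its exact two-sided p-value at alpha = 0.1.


Step 1: Enumerate the 10 unordered pairs (i,j) with i<j and classify each by sign(x_j-x_i) * sign(y_j-y_i).
  (1,2):dx=-4,dy=-5->C; (1,3):dx=+3,dy=+2->C; (1,4):dx=+2,dy=-4->D; (1,5):dx=+1,dy=-2->D
  (2,3):dx=+7,dy=+7->C; (2,4):dx=+6,dy=+1->C; (2,5):dx=+5,dy=+3->C; (3,4):dx=-1,dy=-6->C
  (3,5):dx=-2,dy=-4->C; (4,5):dx=-1,dy=+2->D
Step 2: C = 7, D = 3, total pairs = 10.
Step 3: tau = (C - D)/(n(n-1)/2) = (7 - 3)/10 = 0.400000.
Step 4: Exact two-sided p-value (enumerate n! = 120 permutations of y under H0): p = 0.483333.
Step 5: alpha = 0.1. fail to reject H0.

tau_b = 0.4000 (C=7, D=3), p = 0.483333, fail to reject H0.


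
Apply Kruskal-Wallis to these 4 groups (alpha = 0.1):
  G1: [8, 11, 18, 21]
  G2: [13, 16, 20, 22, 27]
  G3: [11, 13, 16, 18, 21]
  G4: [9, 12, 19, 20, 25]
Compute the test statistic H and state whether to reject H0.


Step 1: Combine all N = 19 observations and assign midranks.
sorted (value, group, rank): (8,G1,1), (9,G4,2), (11,G1,3.5), (11,G3,3.5), (12,G4,5), (13,G2,6.5), (13,G3,6.5), (16,G2,8.5), (16,G3,8.5), (18,G1,10.5), (18,G3,10.5), (19,G4,12), (20,G2,13.5), (20,G4,13.5), (21,G1,15.5), (21,G3,15.5), (22,G2,17), (25,G4,18), (27,G2,19)
Step 2: Sum ranks within each group.
R_1 = 30.5 (n_1 = 4)
R_2 = 64.5 (n_2 = 5)
R_3 = 44.5 (n_3 = 5)
R_4 = 50.5 (n_4 = 5)
Step 3: H = 12/(N(N+1)) * sum(R_i^2/n_i) - 3(N+1)
     = 12/(19*20) * (30.5^2/4 + 64.5^2/5 + 44.5^2/5 + 50.5^2/5) - 3*20
     = 0.031579 * 1970.71 - 60
     = 2.233026.
Step 4: Ties present; correction factor C = 1 - 36/(19^3 - 19) = 0.994737. Corrected H = 2.233026 / 0.994737 = 2.244841.
Step 5: Under H0, H ~ chi^2(3); p-value = 0.523170.
Step 6: alpha = 0.1. fail to reject H0.

H = 2.2448, df = 3, p = 0.523170, fail to reject H0.


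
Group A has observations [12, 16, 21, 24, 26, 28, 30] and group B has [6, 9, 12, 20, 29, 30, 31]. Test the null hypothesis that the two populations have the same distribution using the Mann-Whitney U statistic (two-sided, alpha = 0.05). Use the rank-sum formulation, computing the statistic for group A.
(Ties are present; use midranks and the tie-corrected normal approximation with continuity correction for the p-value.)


Step 1: Combine and sort all 14 observations; assign midranks.
sorted (value, group): (6,Y), (9,Y), (12,X), (12,Y), (16,X), (20,Y), (21,X), (24,X), (26,X), (28,X), (29,Y), (30,X), (30,Y), (31,Y)
ranks: 6->1, 9->2, 12->3.5, 12->3.5, 16->5, 20->6, 21->7, 24->8, 26->9, 28->10, 29->11, 30->12.5, 30->12.5, 31->14
Step 2: Rank sum for X: R1 = 3.5 + 5 + 7 + 8 + 9 + 10 + 12.5 = 55.
Step 3: U_X = R1 - n1(n1+1)/2 = 55 - 7*8/2 = 55 - 28 = 27.
       U_Y = n1*n2 - U_X = 49 - 27 = 22.
Step 4: Ties are present, so use the tie-corrected normal approximation (with continuity correction) for the p-value.
Step 5: p-value = 0.797863; compare to alpha = 0.05. fail to reject H0.

U_X = 27, p = 0.797863, fail to reject H0 at alpha = 0.05.


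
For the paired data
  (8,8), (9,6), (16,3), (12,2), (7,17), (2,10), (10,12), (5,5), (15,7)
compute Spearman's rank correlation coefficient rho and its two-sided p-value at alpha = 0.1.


Step 1: Rank x and y separately (midranks; no ties here).
rank(x): 8->4, 9->5, 16->9, 12->7, 7->3, 2->1, 10->6, 5->2, 15->8
rank(y): 8->6, 6->4, 3->2, 2->1, 17->9, 10->7, 12->8, 5->3, 7->5
Step 2: d_i = R_x(i) - R_y(i); compute d_i^2.
  (4-6)^2=4, (5-4)^2=1, (9-2)^2=49, (7-1)^2=36, (3-9)^2=36, (1-7)^2=36, (6-8)^2=4, (2-3)^2=1, (8-5)^2=9
sum(d^2) = 176.
Step 3: rho = 1 - 6*176 / (9*(9^2 - 1)) = 1 - 1056/720 = -0.466667.
Step 4: Under H0, t = rho * sqrt((n-2)/(1-rho^2)) = -1.3960 ~ t(7).
Step 5: Two-sided p-value from the t-distribution with 7 df = 0.205386.
Step 6: alpha = 0.1. fail to reject H0.

rho = -0.4667, p = 0.205386, fail to reject H0 at alpha = 0.1.


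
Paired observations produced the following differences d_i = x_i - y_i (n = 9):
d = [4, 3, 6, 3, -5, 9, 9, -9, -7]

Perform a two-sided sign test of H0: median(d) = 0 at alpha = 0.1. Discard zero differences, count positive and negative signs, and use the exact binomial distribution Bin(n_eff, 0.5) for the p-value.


Step 1: Discard zero differences. Original n = 9; n_eff = number of nonzero differences = 9.
Nonzero differences (with sign): +4, +3, +6, +3, -5, +9, +9, -9, -7
Step 2: Count signs: positive = 6, negative = 3.
Step 3: Under H0: P(positive) = 0.5, so the number of positives S ~ Bin(9, 0.5).
Step 4: Two-sided exact p-value = sum of Bin(9,0.5) probabilities at or below the observed probability = 0.507812.
Step 5: alpha = 0.1. fail to reject H0.

n_eff = 9, pos = 6, neg = 3, p = 0.507812, fail to reject H0.
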